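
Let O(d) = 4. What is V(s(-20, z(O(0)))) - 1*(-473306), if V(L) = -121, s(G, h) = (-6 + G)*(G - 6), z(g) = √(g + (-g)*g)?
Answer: 473185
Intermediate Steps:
z(g) = √(g - g²)
s(G, h) = (-6 + G)² (s(G, h) = (-6 + G)*(-6 + G) = (-6 + G)²)
V(s(-20, z(O(0)))) - 1*(-473306) = -121 - 1*(-473306) = -121 + 473306 = 473185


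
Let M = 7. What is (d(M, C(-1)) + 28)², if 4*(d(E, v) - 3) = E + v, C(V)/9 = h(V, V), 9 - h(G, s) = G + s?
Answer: 13225/4 ≈ 3306.3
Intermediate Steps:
h(G, s) = 9 - G - s (h(G, s) = 9 - (G + s) = 9 + (-G - s) = 9 - G - s)
C(V) = 81 - 18*V (C(V) = 9*(9 - V - V) = 9*(9 - 2*V) = 81 - 18*V)
d(E, v) = 3 + E/4 + v/4 (d(E, v) = 3 + (E + v)/4 = 3 + (E/4 + v/4) = 3 + E/4 + v/4)
(d(M, C(-1)) + 28)² = ((3 + (¼)*7 + (81 - 18*(-1))/4) + 28)² = ((3 + 7/4 + (81 + 18)/4) + 28)² = ((3 + 7/4 + (¼)*99) + 28)² = ((3 + 7/4 + 99/4) + 28)² = (59/2 + 28)² = (115/2)² = 13225/4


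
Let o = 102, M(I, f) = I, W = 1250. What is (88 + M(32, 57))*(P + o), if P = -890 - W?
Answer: -244560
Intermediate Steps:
P = -2140 (P = -890 - 1*1250 = -890 - 1250 = -2140)
(88 + M(32, 57))*(P + o) = (88 + 32)*(-2140 + 102) = 120*(-2038) = -244560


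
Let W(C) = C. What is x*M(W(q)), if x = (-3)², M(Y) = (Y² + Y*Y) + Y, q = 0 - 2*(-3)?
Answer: 702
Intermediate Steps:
q = 6 (q = 0 + 6 = 6)
M(Y) = Y + 2*Y² (M(Y) = (Y² + Y²) + Y = 2*Y² + Y = Y + 2*Y²)
x = 9
x*M(W(q)) = 9*(6*(1 + 2*6)) = 9*(6*(1 + 12)) = 9*(6*13) = 9*78 = 702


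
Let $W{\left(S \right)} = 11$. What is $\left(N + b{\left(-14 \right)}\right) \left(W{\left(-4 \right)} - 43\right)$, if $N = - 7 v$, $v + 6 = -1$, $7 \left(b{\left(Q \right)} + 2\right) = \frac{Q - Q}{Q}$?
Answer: $-1504$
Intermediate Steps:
$b{\left(Q \right)} = -2$ ($b{\left(Q \right)} = -2 + \frac{\left(Q - Q\right) \frac{1}{Q}}{7} = -2 + \frac{0 \frac{1}{Q}}{7} = -2 + \frac{1}{7} \cdot 0 = -2 + 0 = -2$)
$v = -7$ ($v = -6 - 1 = -7$)
$N = 49$ ($N = \left(-7\right) \left(-7\right) = 49$)
$\left(N + b{\left(-14 \right)}\right) \left(W{\left(-4 \right)} - 43\right) = \left(49 - 2\right) \left(11 - 43\right) = 47 \left(-32\right) = -1504$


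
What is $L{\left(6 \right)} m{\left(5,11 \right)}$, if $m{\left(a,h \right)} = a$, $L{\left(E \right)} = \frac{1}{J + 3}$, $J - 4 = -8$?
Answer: $-5$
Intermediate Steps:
$J = -4$ ($J = 4 - 8 = -4$)
$L{\left(E \right)} = -1$ ($L{\left(E \right)} = \frac{1}{-4 + 3} = \frac{1}{-1} = -1$)
$L{\left(6 \right)} m{\left(5,11 \right)} = \left(-1\right) 5 = -5$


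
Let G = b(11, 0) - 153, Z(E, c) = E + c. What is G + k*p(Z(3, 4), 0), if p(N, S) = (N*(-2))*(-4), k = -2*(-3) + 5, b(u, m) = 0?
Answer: 463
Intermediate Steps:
k = 11 (k = 6 + 5 = 11)
p(N, S) = 8*N (p(N, S) = -2*N*(-4) = 8*N)
G = -153 (G = 0 - 153 = -153)
G + k*p(Z(3, 4), 0) = -153 + 11*(8*(3 + 4)) = -153 + 11*(8*7) = -153 + 11*56 = -153 + 616 = 463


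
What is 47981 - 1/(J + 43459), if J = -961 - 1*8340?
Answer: 1638934997/34158 ≈ 47981.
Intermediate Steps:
J = -9301 (J = -961 - 8340 = -9301)
47981 - 1/(J + 43459) = 47981 - 1/(-9301 + 43459) = 47981 - 1/34158 = 1638934997/34158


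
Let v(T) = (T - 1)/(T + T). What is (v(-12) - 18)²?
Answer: 175561/576 ≈ 304.79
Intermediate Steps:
v(T) = (-1 + T)/(2*T) (v(T) = (-1 + T)/((2*T)) = (-1 + T)*(1/(2*T)) = (-1 + T)/(2*T))
(v(-12) - 18)² = ((½)*(-1 - 12)/(-12) - 18)² = ((½)*(-1/12)*(-13) - 18)² = (13/24 - 18)² = (-419/24)² = 175561/576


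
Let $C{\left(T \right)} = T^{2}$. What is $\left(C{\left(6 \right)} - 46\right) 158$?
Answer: $-1580$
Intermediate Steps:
$\left(C{\left(6 \right)} - 46\right) 158 = \left(6^{2} - 46\right) 158 = \left(36 - 46\right) 158 = \left(-10\right) 158 = -1580$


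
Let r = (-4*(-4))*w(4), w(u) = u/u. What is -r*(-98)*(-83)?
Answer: -130144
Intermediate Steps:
w(u) = 1
r = 16 (r = -4*(-4)*1 = 16*1 = 16)
-r*(-98)*(-83) = -16*(-98)*(-83) = -(-1568)*(-83) = -1*130144 = -130144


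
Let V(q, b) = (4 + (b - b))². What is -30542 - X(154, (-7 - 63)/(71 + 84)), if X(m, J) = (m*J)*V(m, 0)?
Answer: -912306/31 ≈ -29429.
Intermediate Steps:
V(q, b) = 16 (V(q, b) = (4 + 0)² = 4² = 16)
X(m, J) = 16*J*m (X(m, J) = (m*J)*16 = (J*m)*16 = 16*J*m)
-30542 - X(154, (-7 - 63)/(71 + 84)) = -30542 - 16*(-7 - 63)/(71 + 84)*154 = -30542 - 16*(-70/155)*154 = -30542 - 16*(-70*1/155)*154 = -30542 - 16*(-14)*154/31 = -30542 - 1*(-34496/31) = -30542 + 34496/31 = -912306/31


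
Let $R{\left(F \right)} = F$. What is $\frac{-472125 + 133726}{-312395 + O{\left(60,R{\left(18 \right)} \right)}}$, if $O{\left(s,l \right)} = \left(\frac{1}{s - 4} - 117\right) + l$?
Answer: $\frac{18950344}{17499663} \approx 1.0829$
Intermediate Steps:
$O{\left(s,l \right)} = -117 + l + \frac{1}{-4 + s}$ ($O{\left(s,l \right)} = \left(\frac{1}{-4 + s} - 117\right) + l = \left(-117 + \frac{1}{-4 + s}\right) + l = -117 + l + \frac{1}{-4 + s}$)
$\frac{-472125 + 133726}{-312395 + O{\left(60,R{\left(18 \right)} \right)}} = \frac{-472125 + 133726}{-312395 + \frac{469 - 7020 - 72 + 18 \cdot 60}{-4 + 60}} = - \frac{338399}{-312395 + \frac{469 - 7020 - 72 + 1080}{56}} = - \frac{338399}{-312395 + \frac{1}{56} \left(-5543\right)} = - \frac{338399}{-312395 - \frac{5543}{56}} = - \frac{338399}{- \frac{17499663}{56}} = \left(-338399\right) \left(- \frac{56}{17499663}\right) = \frac{18950344}{17499663}$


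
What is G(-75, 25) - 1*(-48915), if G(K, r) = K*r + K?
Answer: 46965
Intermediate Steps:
G(K, r) = K + K*r
G(-75, 25) - 1*(-48915) = -75*(1 + 25) - 1*(-48915) = -75*26 + 48915 = -1950 + 48915 = 46965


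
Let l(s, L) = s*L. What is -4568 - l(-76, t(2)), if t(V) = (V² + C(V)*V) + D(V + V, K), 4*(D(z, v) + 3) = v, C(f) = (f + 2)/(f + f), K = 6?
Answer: -4226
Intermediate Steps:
C(f) = (2 + f)/(2*f) (C(f) = (2 + f)/((2*f)) = (2 + f)*(1/(2*f)) = (2 + f)/(2*f))
D(z, v) = -3 + v/4
t(V) = -½ + V² + V/2 (t(V) = (V² + ((2 + V)/(2*V))*V) + (-3 + (¼)*6) = (V² + (1 + V/2)) + (-3 + 3/2) = (1 + V² + V/2) - 3/2 = -½ + V² + V/2)
l(s, L) = L*s
-4568 - l(-76, t(2)) = -4568 - (-½ + 2² + (½)*2)*(-76) = -4568 - (-½ + 4 + 1)*(-76) = -4568 - 9*(-76)/2 = -4568 - 1*(-342) = -4568 + 342 = -4226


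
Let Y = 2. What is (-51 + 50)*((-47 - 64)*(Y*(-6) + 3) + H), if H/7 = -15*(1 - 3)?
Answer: -1209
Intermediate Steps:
H = 210 (H = 7*(-15*(1 - 3)) = 7*(-15*(-2)) = 7*30 = 210)
(-51 + 50)*((-47 - 64)*(Y*(-6) + 3) + H) = (-51 + 50)*((-47 - 64)*(2*(-6) + 3) + 210) = -(-111*(-12 + 3) + 210) = -(-111*(-9) + 210) = -(999 + 210) = -1*1209 = -1209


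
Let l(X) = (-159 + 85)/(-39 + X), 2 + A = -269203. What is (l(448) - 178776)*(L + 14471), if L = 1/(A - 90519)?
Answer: -190314082361293187/73563558 ≈ -2.5871e+9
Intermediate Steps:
A = -269205 (A = -2 - 269203 = -269205)
l(X) = -74/(-39 + X)
L = -1/359724 (L = 1/(-269205 - 90519) = 1/(-359724) = -1/359724 ≈ -2.7799e-6)
(l(448) - 178776)*(L + 14471) = (-74/(-39 + 448) - 178776)*(-1/359724 + 14471) = (-74/409 - 178776)*(5205566003/359724) = -73119458/409*5205566003/359724 = -190314082361293187/73563558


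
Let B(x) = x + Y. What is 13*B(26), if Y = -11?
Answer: 195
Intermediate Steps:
B(x) = -11 + x (B(x) = x - 11 = -11 + x)
13*B(26) = 13*(-11 + 26) = 13*15 = 195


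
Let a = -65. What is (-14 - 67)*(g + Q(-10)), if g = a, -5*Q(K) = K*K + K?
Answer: 6723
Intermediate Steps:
Q(K) = -K/5 - K²/5 (Q(K) = -(K*K + K)/5 = -(K² + K)/5 = -(K + K²)/5 = -K/5 - K²/5)
g = -65
(-14 - 67)*(g + Q(-10)) = (-14 - 67)*(-65 - ⅕*(-10)*(1 - 10)) = -81*(-65 - ⅕*(-10)*(-9)) = -81*(-65 - 18) = -81*(-83) = 6723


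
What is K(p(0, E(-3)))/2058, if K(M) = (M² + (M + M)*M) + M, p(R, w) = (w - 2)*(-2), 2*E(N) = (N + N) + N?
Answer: 260/1029 ≈ 0.25267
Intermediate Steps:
E(N) = 3*N/2 (E(N) = ((N + N) + N)/2 = (2*N + N)/2 = (3*N)/2 = 3*N/2)
p(R, w) = 4 - 2*w (p(R, w) = (-2 + w)*(-2) = 4 - 2*w)
K(M) = M + 3*M² (K(M) = (M² + (2*M)*M) + M = (M² + 2*M²) + M = 3*M² + M = M + 3*M²)
K(p(0, E(-3)))/2058 = ((4 - 3*(-3))*(1 + 3*(4 - 3*(-3))))/2058 = ((4 - 2*(-9/2))*(1 + 3*(4 - 2*(-9/2))))/2058 = ((4 + 9)*(1 + 3*(4 + 9)))/2058 = (13*(1 + 3*13))/2058 = (13*(1 + 39))/2058 = (13*40)/2058 = (1/2058)*520 = 260/1029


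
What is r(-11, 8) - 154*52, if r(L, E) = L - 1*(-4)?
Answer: -8015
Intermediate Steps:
r(L, E) = 4 + L (r(L, E) = L + 4 = 4 + L)
r(-11, 8) - 154*52 = (4 - 11) - 154*52 = -7 - 8008 = -8015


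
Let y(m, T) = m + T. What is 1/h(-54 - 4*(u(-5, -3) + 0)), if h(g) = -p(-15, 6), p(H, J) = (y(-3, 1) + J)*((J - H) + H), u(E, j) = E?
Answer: -1/24 ≈ -0.041667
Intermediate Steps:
y(m, T) = T + m
p(H, J) = J*(-2 + J) (p(H, J) = ((1 - 3) + J)*((J - H) + H) = (-2 + J)*J = J*(-2 + J))
h(g) = -24 (h(g) = -6*(-2 + 6) = -6*4 = -1*24 = -24)
1/h(-54 - 4*(u(-5, -3) + 0)) = 1/(-24) = -1/24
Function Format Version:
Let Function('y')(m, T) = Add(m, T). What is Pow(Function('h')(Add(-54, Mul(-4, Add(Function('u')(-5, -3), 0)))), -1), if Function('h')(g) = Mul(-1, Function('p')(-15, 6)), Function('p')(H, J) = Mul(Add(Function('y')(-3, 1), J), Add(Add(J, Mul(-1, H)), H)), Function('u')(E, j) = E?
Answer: Rational(-1, 24) ≈ -0.041667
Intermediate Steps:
Function('y')(m, T) = Add(T, m)
Function('p')(H, J) = Mul(J, Add(-2, J)) (Function('p')(H, J) = Mul(Add(Add(1, -3), J), Add(Add(J, Mul(-1, H)), H)) = Mul(Add(-2, J), J) = Mul(J, Add(-2, J)))
Function('h')(g) = -24 (Function('h')(g) = Mul(-1, Mul(6, Add(-2, 6))) = Mul(-1, Mul(6, 4)) = Mul(-1, 24) = -24)
Pow(Function('h')(Add(-54, Mul(-4, Add(Function('u')(-5, -3), 0)))), -1) = Pow(-24, -1) = Rational(-1, 24)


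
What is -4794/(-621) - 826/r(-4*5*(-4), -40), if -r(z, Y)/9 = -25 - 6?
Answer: 10180/2139 ≈ 4.7592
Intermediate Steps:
r(z, Y) = 279 (r(z, Y) = -9*(-25 - 6) = -9*(-31) = 279)
-4794/(-621) - 826/r(-4*5*(-4), -40) = -4794/(-621) - 826/279 = -4794*(-1/621) - 826*1/279 = 1598/207 - 826/279 = 10180/2139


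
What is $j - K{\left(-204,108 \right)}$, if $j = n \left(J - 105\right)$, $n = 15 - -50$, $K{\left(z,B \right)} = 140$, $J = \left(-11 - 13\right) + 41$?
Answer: $-5860$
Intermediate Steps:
$J = 17$ ($J = \left(-11 - 13\right) + 41 = -24 + 41 = 17$)
$n = 65$ ($n = 15 + 50 = 65$)
$j = -5720$ ($j = 65 \left(17 - 105\right) = 65 \left(-88\right) = -5720$)
$j - K{\left(-204,108 \right)} = -5720 - 140 = -5860$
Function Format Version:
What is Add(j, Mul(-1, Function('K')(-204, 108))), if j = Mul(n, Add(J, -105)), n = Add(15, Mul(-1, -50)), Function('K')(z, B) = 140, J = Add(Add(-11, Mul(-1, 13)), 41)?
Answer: -5860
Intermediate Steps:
J = 17 (J = Add(Add(-11, -13), 41) = Add(-24, 41) = 17)
n = 65 (n = Add(15, 50) = 65)
j = -5720 (j = Mul(65, Add(17, -105)) = Mul(65, -88) = -5720)
Add(j, Mul(-1, Function('K')(-204, 108))) = Add(-5720, Mul(-1, 140)) = Add(-5720, -140) = -5860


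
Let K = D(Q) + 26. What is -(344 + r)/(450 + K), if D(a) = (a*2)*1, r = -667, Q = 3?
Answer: 323/482 ≈ 0.67012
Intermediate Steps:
D(a) = 2*a (D(a) = (2*a)*1 = 2*a)
K = 32 (K = 2*3 + 26 = 6 + 26 = 32)
-(344 + r)/(450 + K) = -(344 - 667)/(450 + 32) = -(-323)/482 = -1*(-323/482) = 323/482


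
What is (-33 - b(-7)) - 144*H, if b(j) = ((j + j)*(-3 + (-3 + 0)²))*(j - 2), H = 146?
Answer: -21813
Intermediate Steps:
b(j) = 12*j*(-2 + j) (b(j) = ((2*j)*(-3 + (-3)²))*(-2 + j) = ((2*j)*(-3 + 9))*(-2 + j) = ((2*j)*6)*(-2 + j) = (12*j)*(-2 + j) = 12*j*(-2 + j))
(-33 - b(-7)) - 144*H = (-33 - 12*(-7)*(-2 - 7)) - 144*146 = (-33 - 12*(-7)*(-9)) - 21024 = (-33 - 1*756) - 21024 = (-33 - 756) - 21024 = -789 - 21024 = -21813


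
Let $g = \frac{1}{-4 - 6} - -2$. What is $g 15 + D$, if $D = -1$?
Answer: $\frac{55}{2} \approx 27.5$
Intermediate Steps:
$g = \frac{19}{10}$ ($g = \frac{1}{-10} + 2 = - \frac{1}{10} + 2 = \frac{19}{10} \approx 1.9$)
$g 15 + D = \frac{19}{10} \cdot 15 - 1 = \frac{57}{2} - 1 = \frac{55}{2}$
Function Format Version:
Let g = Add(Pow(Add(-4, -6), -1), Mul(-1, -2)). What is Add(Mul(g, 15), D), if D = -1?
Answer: Rational(55, 2) ≈ 27.500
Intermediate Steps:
g = Rational(19, 10) (g = Add(Pow(-10, -1), 2) = Add(Rational(-1, 10), 2) = Rational(19, 10) ≈ 1.9000)
Add(Mul(g, 15), D) = Add(Mul(Rational(19, 10), 15), -1) = Add(Rational(57, 2), -1) = Rational(55, 2)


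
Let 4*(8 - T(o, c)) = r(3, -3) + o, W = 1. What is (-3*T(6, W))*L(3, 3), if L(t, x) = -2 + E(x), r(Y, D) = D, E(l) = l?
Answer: -87/4 ≈ -21.750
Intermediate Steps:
L(t, x) = -2 + x
T(o, c) = 35/4 - o/4 (T(o, c) = 8 - (-3 + o)/4 = 8 + (¾ - o/4) = 35/4 - o/4)
(-3*T(6, W))*L(3, 3) = (-3*(35/4 - ¼*6))*(-2 + 3) = -3*(35/4 - 3/2)*1 = -3*29/4*1 = -87/4*1 = -87/4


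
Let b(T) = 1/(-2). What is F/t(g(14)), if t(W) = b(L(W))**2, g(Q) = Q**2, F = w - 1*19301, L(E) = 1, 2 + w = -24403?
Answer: -174824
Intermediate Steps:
w = -24405 (w = -2 - 24403 = -24405)
F = -43706 (F = -24405 - 1*19301 = -24405 - 19301 = -43706)
b(T) = -1/2
t(W) = 1/4 (t(W) = (-1/2)**2 = 1/4)
F/t(g(14)) = -43706/1/4 = -43706*4 = -174824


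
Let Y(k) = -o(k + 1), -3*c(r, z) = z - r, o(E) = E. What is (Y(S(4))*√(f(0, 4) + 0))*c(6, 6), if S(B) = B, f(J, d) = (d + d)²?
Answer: 0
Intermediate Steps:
f(J, d) = 4*d² (f(J, d) = (2*d)² = 4*d²)
c(r, z) = -z/3 + r/3 (c(r, z) = -(z - r)/3 = -z/3 + r/3)
Y(k) = -1 - k (Y(k) = -(k + 1) = -(1 + k) = -1 - k)
(Y(S(4))*√(f(0, 4) + 0))*c(6, 6) = ((-1 - 1*4)*√(4*4² + 0))*(-⅓*6 + (⅓)*6) = ((-1 - 4)*√(4*16 + 0))*(-2 + 2) = -5*√(64 + 0)*0 = -5*√64*0 = -5*8*0 = -40*0 = 0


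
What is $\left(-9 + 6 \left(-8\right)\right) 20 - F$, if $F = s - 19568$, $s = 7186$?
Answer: $11242$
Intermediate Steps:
$F = -12382$ ($F = 7186 - 19568 = -12382$)
$\left(-9 + 6 \left(-8\right)\right) 20 - F = \left(-9 + 6 \left(-8\right)\right) 20 - -12382 = \left(-9 - 48\right) 20 + 12382 = \left(-57\right) 20 + 12382 = -1140 + 12382 = 11242$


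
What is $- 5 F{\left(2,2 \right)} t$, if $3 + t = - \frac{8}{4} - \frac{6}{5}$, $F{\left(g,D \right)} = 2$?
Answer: $62$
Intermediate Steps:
$t = - \frac{31}{5}$ ($t = -3 - \left(2 + \frac{6}{5}\right) = -3 - \frac{16}{5} = - \frac{31}{5} \approx -6.2$)
$- 5 F{\left(2,2 \right)} t = \left(-5\right) 2 \left(- \frac{31}{5}\right) = \left(-10\right) \left(- \frac{31}{5}\right) = 62$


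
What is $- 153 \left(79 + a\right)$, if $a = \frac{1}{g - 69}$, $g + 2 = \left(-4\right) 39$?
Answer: $- \frac{2743596}{227} \approx -12086.0$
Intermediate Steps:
$g = -158$ ($g = -2 - 156 = -158$)
$a = - \frac{1}{227}$ ($a = \frac{1}{-158 - 69} = \frac{1}{-227} = - \frac{1}{227} \approx -0.0044053$)
$- 153 \left(79 + a\right) = - 153 \left(79 - \frac{1}{227}\right) = \left(-153\right) \frac{17932}{227} = - \frac{2743596}{227}$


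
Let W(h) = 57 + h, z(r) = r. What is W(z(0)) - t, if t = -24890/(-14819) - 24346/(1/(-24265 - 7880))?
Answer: -11597380737437/14819 ≈ -7.8260e+8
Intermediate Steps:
t = 11597381582120/14819 (t = -24890*(-1/14819) - 24346/(1/(-32145)) = 24890/14819 - 24346/(-1/32145) = 24890/14819 - 24346*(-32145) = 24890/14819 + 782602170 = 11597381582120/14819 ≈ 7.8260e+8)
W(z(0)) - t = (57 + 0) - 1*11597381582120/14819 = 57 - 11597381582120/14819 = -11597380737437/14819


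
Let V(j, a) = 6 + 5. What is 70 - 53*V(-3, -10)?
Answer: -513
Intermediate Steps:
V(j, a) = 11
70 - 53*V(-3, -10) = 70 - 53*11 = 70 - 583 = -513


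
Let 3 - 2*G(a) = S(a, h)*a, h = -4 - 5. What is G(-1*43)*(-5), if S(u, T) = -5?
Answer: 530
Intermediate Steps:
h = -9
G(a) = 3/2 + 5*a/2 (G(a) = 3/2 - (-5)*a/2 = 3/2 + 5*a/2)
G(-1*43)*(-5) = (3/2 + 5*(-1*43)/2)*(-5) = (3/2 + (5/2)*(-43))*(-5) = (3/2 - 215/2)*(-5) = -106*(-5) = 530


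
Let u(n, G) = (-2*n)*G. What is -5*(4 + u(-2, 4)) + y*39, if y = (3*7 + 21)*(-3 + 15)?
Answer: 19556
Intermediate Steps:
u(n, G) = -2*G*n
y = 504 (y = (21 + 21)*12 = 42*12 = 504)
-5*(4 + u(-2, 4)) + y*39 = -5*(4 - 2*4*(-2)) + 504*39 = -5*(4 + 16) + 19656 = -5*20 + 19656 = -100 + 19656 = 19556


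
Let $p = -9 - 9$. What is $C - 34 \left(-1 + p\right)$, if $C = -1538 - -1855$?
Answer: $963$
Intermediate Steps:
$p = -18$ ($p = -9 - 9 = -18$)
$C = 317$ ($C = -1538 + 1855 = 317$)
$C - 34 \left(-1 + p\right) = 317 - 34 \left(-1 - 18\right) = 317 - 34 \left(-19\right) = 317 - -646 = 317 + 646 = 963$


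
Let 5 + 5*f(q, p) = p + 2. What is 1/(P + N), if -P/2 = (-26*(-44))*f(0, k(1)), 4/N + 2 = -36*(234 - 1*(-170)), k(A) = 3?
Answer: -7273/2 ≈ -3636.5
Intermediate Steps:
N = -2/7273 (N = 4/(-2 - 36*(234 - 1*(-170))) = 4/(-2 - 36*(234 + 170)) = 4/(-2 - 36*404) = 4/(-2 - 14544) = 4/(-14546) = 4*(-1/14546) = -2/7273 ≈ -0.00027499)
f(q, p) = -⅗ + p/5 (f(q, p) = -1 + (p + 2)/5 = -1 + (2 + p)/5 = -1 + (⅖ + p/5) = -⅗ + p/5)
P = 0 (P = -2*(-26*(-44))*(-⅗ + (⅕)*3) = -2288*(-⅗ + ⅗) = -2288*0 = -2*0 = 0)
1/(P + N) = 1/(0 - 2/7273) = 1/(-2/7273) = -7273/2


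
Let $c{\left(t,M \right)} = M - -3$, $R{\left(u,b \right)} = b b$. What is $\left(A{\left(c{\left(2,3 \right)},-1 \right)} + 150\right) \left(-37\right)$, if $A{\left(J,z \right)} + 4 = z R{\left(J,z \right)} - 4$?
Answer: $-5217$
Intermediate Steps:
$R{\left(u,b \right)} = b^{2}$
$c{\left(t,M \right)} = 3 + M$ ($c{\left(t,M \right)} = M + 3 = 3 + M$)
$A{\left(J,z \right)} = -8 + z^{3}$ ($A{\left(J,z \right)} = -4 + \left(z z^{2} - 4\right) = -4 + \left(z^{3} - 4\right) = -4 + \left(-4 + z^{3}\right) = -8 + z^{3}$)
$\left(A{\left(c{\left(2,3 \right)},-1 \right)} + 150\right) \left(-37\right) = \left(\left(-8 + \left(-1\right)^{3}\right) + 150\right) \left(-37\right) = \left(\left(-8 - 1\right) + 150\right) \left(-37\right) = \left(-9 + 150\right) \left(-37\right) = 141 \left(-37\right) = -5217$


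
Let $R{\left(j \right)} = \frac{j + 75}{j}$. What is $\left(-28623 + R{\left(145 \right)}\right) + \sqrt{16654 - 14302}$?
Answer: $- \frac{830023}{29} + 28 \sqrt{3} \approx -28573.0$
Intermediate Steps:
$R{\left(j \right)} = \frac{75 + j}{j}$
$\left(-28623 + R{\left(145 \right)}\right) + \sqrt{16654 - 14302} = \left(-28623 + \frac{75 + 145}{145}\right) + \sqrt{16654 - 14302} = \left(-28623 + \frac{1}{145} \cdot 220\right) + \sqrt{2352} = \left(-28623 + \frac{44}{29}\right) + 28 \sqrt{3} = - \frac{830023}{29} + 28 \sqrt{3}$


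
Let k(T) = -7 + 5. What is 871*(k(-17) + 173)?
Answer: 148941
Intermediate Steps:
k(T) = -2
871*(k(-17) + 173) = 871*(-2 + 173) = 871*171 = 148941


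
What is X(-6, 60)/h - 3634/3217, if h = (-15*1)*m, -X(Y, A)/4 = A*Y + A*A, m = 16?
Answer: 170084/3217 ≈ 52.870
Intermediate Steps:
X(Y, A) = -4*A² - 4*A*Y (X(Y, A) = -4*(A*Y + A*A) = -4*(A*Y + A²) = -4*(A² + A*Y) = -4*A² - 4*A*Y)
h = -240 (h = -15*1*16 = -15*16 = -240)
X(-6, 60)/h - 3634/3217 = -4*60*(60 - 6)/(-240) - 3634/3217 = -4*60*54*(-1/240) - 3634*1/3217 = -12960*(-1/240) - 3634/3217 = 54 - 3634/3217 = 170084/3217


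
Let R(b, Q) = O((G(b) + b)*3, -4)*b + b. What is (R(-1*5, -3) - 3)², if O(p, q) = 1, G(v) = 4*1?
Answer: 169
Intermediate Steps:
G(v) = 4
R(b, Q) = 2*b (R(b, Q) = 1*b + b = b + b = 2*b)
(R(-1*5, -3) - 3)² = (2*(-1*5) - 3)² = (2*(-5) - 3)² = (-10 - 3)² = (-13)² = 169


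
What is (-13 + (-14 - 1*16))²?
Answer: 1849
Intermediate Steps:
(-13 + (-14 - 1*16))² = (-13 + (-14 - 16))² = (-13 - 30)² = (-43)² = 1849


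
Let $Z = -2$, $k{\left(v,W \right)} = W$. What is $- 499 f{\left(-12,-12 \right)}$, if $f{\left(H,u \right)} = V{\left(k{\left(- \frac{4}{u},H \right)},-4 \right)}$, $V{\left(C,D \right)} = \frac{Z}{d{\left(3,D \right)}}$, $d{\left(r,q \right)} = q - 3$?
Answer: $- \frac{998}{7} \approx -142.57$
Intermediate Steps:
$d{\left(r,q \right)} = -3 + q$ ($d{\left(r,q \right)} = q - 3 = -3 + q$)
$V{\left(C,D \right)} = - \frac{2}{-3 + D}$
$f{\left(H,u \right)} = \frac{2}{7}$ ($f{\left(H,u \right)} = - \frac{2}{-3 - 4} = - \frac{2}{-7} = \left(-2\right) \left(- \frac{1}{7}\right) = \frac{2}{7}$)
$- 499 f{\left(-12,-12 \right)} = \left(-499\right) \frac{2}{7} = - \frac{998}{7}$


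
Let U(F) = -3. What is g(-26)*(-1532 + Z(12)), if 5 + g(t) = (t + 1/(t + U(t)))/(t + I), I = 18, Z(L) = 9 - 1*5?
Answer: 77355/29 ≈ 2667.4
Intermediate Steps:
Z(L) = 4 (Z(L) = 9 - 5 = 4)
g(t) = -5 + (t + 1/(-3 + t))/(18 + t) (g(t) = -5 + (t + 1/(t - 3))/(t + 18) = -5 + (t + 1/(-3 + t))/(18 + t))
g(-26)*(-1532 + Z(12)) = ((271 - 78*(-26) - 4*(-26)²)/(-54 + (-26)² + 15*(-26)))*(-1532 + 4) = ((271 + 2028 - 4*676)/(-54 + 676 - 390))*(-1528) = ((271 + 2028 - 2704)/232)*(-1528) = ((1/232)*(-405))*(-1528) = -405/232*(-1528) = 77355/29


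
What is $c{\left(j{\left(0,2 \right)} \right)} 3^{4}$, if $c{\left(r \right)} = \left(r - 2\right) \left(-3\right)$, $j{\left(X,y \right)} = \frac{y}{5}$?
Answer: $\frac{1944}{5} \approx 388.8$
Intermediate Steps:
$j{\left(X,y \right)} = \frac{y}{5}$ ($j{\left(X,y \right)} = y \frac{1}{5} = \frac{y}{5}$)
$c{\left(r \right)} = 6 - 3 r$ ($c{\left(r \right)} = \left(-2 + r\right) \left(-3\right) = 6 - 3 r$)
$c{\left(j{\left(0,2 \right)} \right)} 3^{4} = \left(6 - 3 \cdot \frac{1}{5} \cdot 2\right) 3^{4} = \left(6 - \frac{6}{5}\right) 81 = \frac{24}{5} \cdot 81 = \frac{1944}{5}$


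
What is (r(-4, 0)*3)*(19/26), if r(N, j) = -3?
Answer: -171/26 ≈ -6.5769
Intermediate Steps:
(r(-4, 0)*3)*(19/26) = (-3*3)*(19/26) = -171/26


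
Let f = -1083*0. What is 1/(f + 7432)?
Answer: 1/7432 ≈ 0.00013455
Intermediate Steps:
f = 0
1/(f + 7432) = 1/(0 + 7432) = 1/7432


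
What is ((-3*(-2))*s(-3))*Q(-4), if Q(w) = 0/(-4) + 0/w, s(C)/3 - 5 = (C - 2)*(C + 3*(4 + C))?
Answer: 0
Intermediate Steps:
s(C) = 15 + 3*(-2 + C)*(12 + 4*C) (s(C) = 15 + 3*((C - 2)*(C + 3*(4 + C))) = 15 + 3*((-2 + C)*(C + (12 + 3*C))) = 15 + 3*((-2 + C)*(12 + 4*C)) = 15 + 3*(-2 + C)*(12 + 4*C))
Q(w) = 0 (Q(w) = 0*(-1/4) + 0 = 0 + 0 = 0)
((-3*(-2))*s(-3))*Q(-4) = ((-3*(-2))*(-57 + 12*(-3) + 12*(-3)**2))*0 = (6*(-57 - 36 + 12*9))*0 = (6*(-57 - 36 + 108))*0 = (6*15)*0 = 90*0 = 0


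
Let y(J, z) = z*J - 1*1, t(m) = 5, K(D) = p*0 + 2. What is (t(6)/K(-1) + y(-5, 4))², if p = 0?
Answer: 1369/4 ≈ 342.25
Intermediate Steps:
K(D) = 2 (K(D) = 0*0 + 2 = 0 + 2 = 2)
y(J, z) = -1 + J*z (y(J, z) = J*z - 1 = -1 + J*z)
(t(6)/K(-1) + y(-5, 4))² = (5/2 + (-1 - 5*4))² = (5*(½) + (-1 - 20))² = (5/2 - 21)² = (-37/2)² = 1369/4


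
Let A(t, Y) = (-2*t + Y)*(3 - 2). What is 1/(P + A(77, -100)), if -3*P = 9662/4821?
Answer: -14463/3683264 ≈ -0.0039267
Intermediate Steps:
P = -9662/14463 (P = -9662/(3*4821) = -⅓*9662/4821 = -9662/14463 ≈ -0.66805)
A(t, Y) = Y - 2*t (A(t, Y) = (Y - 2*t)*1 = Y - 2*t)
1/(P + A(77, -100)) = 1/(-9662/14463 + (-100 - 2*77)) = 1/(-9662/14463 + (-100 - 154)) = 1/(-9662/14463 - 254) = 1/(-3683264/14463) = -14463/3683264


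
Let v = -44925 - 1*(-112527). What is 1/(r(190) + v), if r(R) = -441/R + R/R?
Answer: 190/12844129 ≈ 1.4793e-5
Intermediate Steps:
v = 67602 (v = -44925 + 112527 = 67602)
r(R) = 1 - 441/R (r(R) = -441/R + 1 = 1 - 441/R)
1/(r(190) + v) = 1/((-441 + 190)/190 + 67602) = 1/((1/190)*(-251) + 67602) = 1/(-251/190 + 67602) = 1/(12844129/190) = 190/12844129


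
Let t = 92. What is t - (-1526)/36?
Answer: 2419/18 ≈ 134.39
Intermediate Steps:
t - (-1526)/36 = 92 - (-1526)/36 = 92 - 14*(-109/36) = 92 + 763/18 = 2419/18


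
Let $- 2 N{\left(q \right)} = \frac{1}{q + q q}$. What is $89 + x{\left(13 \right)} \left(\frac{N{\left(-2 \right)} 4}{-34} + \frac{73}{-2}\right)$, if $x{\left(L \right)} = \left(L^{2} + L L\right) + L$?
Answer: $- \frac{216107}{17} \approx -12712.0$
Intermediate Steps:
$N{\left(q \right)} = - \frac{1}{2 \left(q + q^{2}\right)}$ ($N{\left(q \right)} = - \frac{1}{2 \left(q + q q\right)} = - \frac{1}{2 \left(q + q^{2}\right)}$)
$x{\left(L \right)} = L + 2 L^{2}$ ($x{\left(L \right)} = \left(L^{2} + L^{2}\right) + L = 2 L^{2} + L = L + 2 L^{2}$)
$89 + x{\left(13 \right)} \left(\frac{N{\left(-2 \right)} 4}{-34} + \frac{73}{-2}\right) = 89 + 13 \left(1 + 2 \cdot 13\right) \left(\frac{- \frac{1}{2 \left(-2\right) \left(1 - 2\right)} 4}{-34} + \frac{73}{-2}\right) = 89 + 13 \left(1 + 26\right) \left(\left(- \frac{1}{2}\right) \left(- \frac{1}{2}\right) \frac{1}{-1} \cdot 4 \left(- \frac{1}{34}\right) + 73 \left(- \frac{1}{2}\right)\right) = 89 + 13 \cdot 27 \left(\left(- \frac{1}{2}\right) \left(- \frac{1}{2}\right) \left(-1\right) 4 \left(- \frac{1}{34}\right) - \frac{73}{2}\right) = 89 + 351 \left(\left(- \frac{1}{4}\right) 4 \left(- \frac{1}{34}\right) - \frac{73}{2}\right) = 89 + 351 \left(\left(-1\right) \left(- \frac{1}{34}\right) - \frac{73}{2}\right) = 89 + 351 \left(\frac{1}{34} - \frac{73}{2}\right) = 89 + 351 \left(- \frac{620}{17}\right) = 89 - \frac{217620}{17} = - \frac{216107}{17}$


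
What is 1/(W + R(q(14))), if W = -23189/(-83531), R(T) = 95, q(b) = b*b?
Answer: 83531/7958634 ≈ 0.010496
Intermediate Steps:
q(b) = b²
W = 23189/83531 (W = -23189*(-1/83531) = 23189/83531 ≈ 0.27761)
1/(W + R(q(14))) = 1/(23189/83531 + 95) = 1/(7958634/83531) = 83531/7958634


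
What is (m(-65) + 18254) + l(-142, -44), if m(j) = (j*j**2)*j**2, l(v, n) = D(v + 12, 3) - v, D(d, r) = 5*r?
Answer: -1160272214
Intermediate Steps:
l(v, n) = 15 - v (l(v, n) = 5*3 - v = 15 - v)
m(j) = j**5 (m(j) = j**3*j**2 = j**5)
(m(-65) + 18254) + l(-142, -44) = ((-65)**5 + 18254) + (15 - 1*(-142)) = (-1160290625 + 18254) + (15 + 142) = -1160272371 + 157 = -1160272214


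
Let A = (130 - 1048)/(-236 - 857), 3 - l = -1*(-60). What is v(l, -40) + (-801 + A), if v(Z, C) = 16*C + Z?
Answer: -1636396/1093 ≈ -1497.2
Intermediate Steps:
l = -57 (l = 3 - (-1)*(-60) = 3 - 1*60 = 3 - 60 = -57)
v(Z, C) = Z + 16*C
A = 918/1093 (A = -918/(-1093) = -918*(-1/1093) = 918/1093 ≈ 0.83989)
v(l, -40) + (-801 + A) = (-57 + 16*(-40)) + (-801 + 918/1093) = (-57 - 640) - 874575/1093 = -697 - 874575/1093 = -1636396/1093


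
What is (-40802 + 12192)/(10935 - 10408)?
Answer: -28610/527 ≈ -54.288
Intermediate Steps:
(-40802 + 12192)/(10935 - 10408) = -28610/527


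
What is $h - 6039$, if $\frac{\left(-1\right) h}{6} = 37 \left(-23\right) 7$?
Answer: $29703$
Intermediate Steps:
$h = 35742$ ($h = - 6 \cdot 37 \left(-23\right) 7 = - 6 \left(\left(-851\right) 7\right) = \left(-6\right) \left(-5957\right) = 35742$)
$h - 6039 = 35742 - 6039 = 29703$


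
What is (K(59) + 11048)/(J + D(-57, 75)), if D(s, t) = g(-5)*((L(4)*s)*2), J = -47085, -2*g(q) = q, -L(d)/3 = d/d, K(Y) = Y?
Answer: -11107/46230 ≈ -0.24026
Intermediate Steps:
L(d) = -3 (L(d) = -3*d/d = -3*1 = -3)
g(q) = -q/2
D(s, t) = -15*s (D(s, t) = (-1/2*(-5))*(-3*s*2) = 5*(-6*s)/2 = -15*s)
(K(59) + 11048)/(J + D(-57, 75)) = (59 + 11048)/(-47085 - 15*(-57)) = 11107/(-47085 + 855) = 11107/(-46230) = 11107*(-1/46230) = -11107/46230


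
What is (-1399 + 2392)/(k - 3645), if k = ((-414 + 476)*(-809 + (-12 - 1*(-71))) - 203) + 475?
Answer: -993/49873 ≈ -0.019911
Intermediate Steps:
k = -46228 (k = (62*(-809 + (-12 + 71)) - 203) + 475 = (62*(-809 + 59) - 203) + 475 = (62*(-750) - 203) + 475 = (-46500 - 203) + 475 = -46703 + 475 = -46228)
(-1399 + 2392)/(k - 3645) = (-1399 + 2392)/(-46228 - 3645) = 993/(-49873) = 993*(-1/49873) = -993/49873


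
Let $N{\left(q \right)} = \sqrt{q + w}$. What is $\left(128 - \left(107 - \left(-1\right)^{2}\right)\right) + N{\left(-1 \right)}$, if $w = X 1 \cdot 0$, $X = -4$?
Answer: $22 + i \approx 22.0 + 1.0 i$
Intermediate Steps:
$w = 0$ ($w = \left(-4\right) 1 \cdot 0 = \left(-4\right) 0 = 0$)
$N{\left(q \right)} = \sqrt{q}$ ($N{\left(q \right)} = \sqrt{q + 0} = \sqrt{q}$)
$\left(128 - \left(107 - \left(-1\right)^{2}\right)\right) + N{\left(-1 \right)} = \left(128 - \left(107 - \left(-1\right)^{2}\right)\right) + \sqrt{-1} = \left(128 + \left(1 - 107\right)\right) + i = \left(128 - 106\right) + i = 22 + i$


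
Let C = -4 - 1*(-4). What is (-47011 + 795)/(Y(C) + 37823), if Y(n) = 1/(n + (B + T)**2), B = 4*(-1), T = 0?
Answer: -739456/605169 ≈ -1.2219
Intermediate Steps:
B = -4
C = 0 (C = -4 + 4 = 0)
Y(n) = 1/(16 + n) (Y(n) = 1/(n + (-4 + 0)**2) = 1/(n + (-4)**2) = 1/(n + 16) = 1/(16 + n))
(-47011 + 795)/(Y(C) + 37823) = (-47011 + 795)/(1/(16 + 0) + 37823) = -46216/(1/16 + 37823) = -46216/605169/16 = -46216*16/605169 = -739456/605169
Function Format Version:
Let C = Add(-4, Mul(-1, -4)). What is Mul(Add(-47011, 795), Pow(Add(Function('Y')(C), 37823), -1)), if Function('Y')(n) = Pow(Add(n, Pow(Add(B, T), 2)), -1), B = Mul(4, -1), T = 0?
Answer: Rational(-739456, 605169) ≈ -1.2219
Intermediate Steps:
B = -4
C = 0 (C = Add(-4, 4) = 0)
Function('Y')(n) = Pow(Add(16, n), -1) (Function('Y')(n) = Pow(Add(n, Pow(Add(-4, 0), 2)), -1) = Pow(Add(n, Pow(-4, 2)), -1) = Pow(Add(n, 16), -1) = Pow(Add(16, n), -1))
Mul(Add(-47011, 795), Pow(Add(Function('Y')(C), 37823), -1)) = Mul(Add(-47011, 795), Pow(Add(Pow(Add(16, 0), -1), 37823), -1)) = Mul(-46216, Pow(Add(Pow(16, -1), 37823), -1)) = Mul(-46216, Pow(Add(Rational(1, 16), 37823), -1)) = Mul(-46216, Pow(Rational(605169, 16), -1)) = Mul(-46216, Rational(16, 605169)) = Rational(-739456, 605169)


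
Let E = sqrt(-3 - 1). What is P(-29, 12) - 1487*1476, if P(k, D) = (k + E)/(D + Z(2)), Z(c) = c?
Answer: -30727397/14 + I/7 ≈ -2.1948e+6 + 0.14286*I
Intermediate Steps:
E = 2*I (E = sqrt(-4) = 2*I ≈ 2.0*I)
P(k, D) = (k + 2*I)/(2 + D) (P(k, D) = (k + 2*I)/(D + 2) = (k + 2*I)/(2 + D))
P(-29, 12) - 1487*1476 = (-29 + 2*I)/(2 + 12) - 1487*1476 = (-29 + 2*I)/14 - 2194812 = (-29/14 + I/7) - 2194812 = -30727397/14 + I/7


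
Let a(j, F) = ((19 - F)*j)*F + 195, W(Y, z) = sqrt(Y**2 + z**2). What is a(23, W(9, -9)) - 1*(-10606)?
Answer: 7075 + 3933*sqrt(2) ≈ 12637.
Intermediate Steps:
a(j, F) = 195 + F*j*(19 - F) (a(j, F) = (j*(19 - F))*F + 195 = F*j*(19 - F) + 195 = 195 + F*j*(19 - F))
a(23, W(9, -9)) - 1*(-10606) = (195 - 1*23*(sqrt(9**2 + (-9)**2))**2 + 19*sqrt(9**2 + (-9)**2)*23) - 1*(-10606) = (195 - 1*23*(sqrt(81 + 81))**2 + 19*sqrt(81 + 81)*23) + 10606 = (195 - 1*23*(sqrt(162))**2 + 19*sqrt(162)*23) + 10606 = (195 - 1*23*(9*sqrt(2))**2 + 19*(9*sqrt(2))*23) + 10606 = (195 - 1*23*162 + 3933*sqrt(2)) + 10606 = (195 - 3726 + 3933*sqrt(2)) + 10606 = (-3531 + 3933*sqrt(2)) + 10606 = 7075 + 3933*sqrt(2)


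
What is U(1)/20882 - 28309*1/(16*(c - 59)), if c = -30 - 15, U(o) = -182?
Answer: 295422845/17373824 ≈ 17.004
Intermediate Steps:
c = -45
U(1)/20882 - 28309*1/(16*(c - 59)) = -182/20882 - 28309*1/(16*(-45 - 59)) = -182*1/20882 - 28309/((-104*16)) = -91/10441 - 28309/(-1664) = -91/10441 - 28309*(-1/1664) = -91/10441 + 28309/1664 = 295422845/17373824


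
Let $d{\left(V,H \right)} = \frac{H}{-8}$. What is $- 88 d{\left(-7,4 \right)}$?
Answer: $44$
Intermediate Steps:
$d{\left(V,H \right)} = - \frac{H}{8}$ ($d{\left(V,H \right)} = H \left(- \frac{1}{8}\right) = - \frac{H}{8}$)
$- 88 d{\left(-7,4 \right)} = - 88 \left(\left(- \frac{1}{8}\right) 4\right) = \left(-88\right) \left(- \frac{1}{2}\right) = 44$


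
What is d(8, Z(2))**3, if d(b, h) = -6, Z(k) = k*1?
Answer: -216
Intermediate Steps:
Z(k) = k
d(8, Z(2))**3 = (-6)**3 = -216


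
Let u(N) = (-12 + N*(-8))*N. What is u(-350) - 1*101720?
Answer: -1077520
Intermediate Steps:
u(N) = N*(-12 - 8*N) (u(N) = (-12 - 8*N)*N = N*(-12 - 8*N))
u(-350) - 1*101720 = -4*(-350)*(3 + 2*(-350)) - 1*101720 = -4*(-350)*(3 - 700) - 101720 = -4*(-350)*(-697) - 101720 = -975800 - 101720 = -1077520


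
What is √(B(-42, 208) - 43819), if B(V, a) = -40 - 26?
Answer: I*√43885 ≈ 209.49*I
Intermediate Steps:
B(V, a) = -66
√(B(-42, 208) - 43819) = √(-66 - 43819) = √(-43885) = I*√43885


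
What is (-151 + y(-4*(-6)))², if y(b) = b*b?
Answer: 180625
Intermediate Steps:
y(b) = b²
(-151 + y(-4*(-6)))² = (-151 + (-4*(-6))²)² = (-151 + 24²)² = (-151 + 576)² = 425² = 180625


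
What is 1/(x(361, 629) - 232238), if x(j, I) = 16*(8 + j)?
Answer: -1/226334 ≈ -4.4183e-6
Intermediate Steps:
x(j, I) = 128 + 16*j
1/(x(361, 629) - 232238) = 1/((128 + 16*361) - 232238) = 1/((128 + 5776) - 232238) = 1/(5904 - 232238) = 1/(-226334) = -1/226334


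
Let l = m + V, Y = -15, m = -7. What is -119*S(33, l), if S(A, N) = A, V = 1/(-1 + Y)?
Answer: -3927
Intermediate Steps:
V = -1/16 (V = 1/(-1 - 15) = 1/(-16) = -1/16 ≈ -0.062500)
l = -113/16 (l = -7 - 1/16 = -113/16 ≈ -7.0625)
-119*S(33, l) = -119*33 = -3927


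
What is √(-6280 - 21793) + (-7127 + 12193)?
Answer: 5066 + I*√28073 ≈ 5066.0 + 167.55*I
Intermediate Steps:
√(-6280 - 21793) + (-7127 + 12193) = √(-28073) + 5066 = I*√28073 + 5066 = 5066 + I*√28073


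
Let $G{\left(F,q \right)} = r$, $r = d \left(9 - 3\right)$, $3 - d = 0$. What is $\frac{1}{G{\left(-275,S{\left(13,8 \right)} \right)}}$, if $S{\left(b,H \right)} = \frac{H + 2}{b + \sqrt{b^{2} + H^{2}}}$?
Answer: $\frac{1}{18} \approx 0.055556$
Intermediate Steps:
$d = 3$ ($d = 3 - 0 = 3 + 0 = 3$)
$S{\left(b,H \right)} = \frac{2 + H}{b + \sqrt{H^{2} + b^{2}}}$
$r = 18$ ($r = 3 \left(9 - 3\right) = 3 \cdot 6 = 18$)
$G{\left(F,q \right)} = 18$
$\frac{1}{G{\left(-275,S{\left(13,8 \right)} \right)}} = \frac{1}{18}$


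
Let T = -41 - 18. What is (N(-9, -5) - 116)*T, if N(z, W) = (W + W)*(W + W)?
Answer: 944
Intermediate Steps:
N(z, W) = 4*W**2 (N(z, W) = (2*W)*(2*W) = 4*W**2)
T = -59
(N(-9, -5) - 116)*T = (4*(-5)**2 - 116)*(-59) = (4*25 - 116)*(-59) = (100 - 116)*(-59) = -16*(-59) = 944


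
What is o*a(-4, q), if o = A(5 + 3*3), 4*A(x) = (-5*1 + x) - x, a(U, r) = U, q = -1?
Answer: 5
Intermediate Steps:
A(x) = -5/4 (A(x) = ((-5*1 + x) - x)/4 = ((-5 + x) - x)/4 = (1/4)*(-5) = -5/4)
o = -5/4 ≈ -1.2500
o*a(-4, q) = -5/4*(-4) = 5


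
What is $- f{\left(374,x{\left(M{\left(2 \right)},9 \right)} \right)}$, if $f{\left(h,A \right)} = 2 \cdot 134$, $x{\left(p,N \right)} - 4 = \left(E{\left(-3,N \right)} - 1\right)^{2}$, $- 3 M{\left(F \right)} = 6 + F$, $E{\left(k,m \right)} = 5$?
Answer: $-268$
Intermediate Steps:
$M{\left(F \right)} = -2 - \frac{F}{3}$ ($M{\left(F \right)} = - \frac{6 + F}{3} = -2 - \frac{F}{3}$)
$x{\left(p,N \right)} = 20$ ($x{\left(p,N \right)} = 4 + \left(5 - 1\right)^{2} = 4 + 4^{2} = 4 + 16 = 20$)
$f{\left(h,A \right)} = 268$
$- f{\left(374,x{\left(M{\left(2 \right)},9 \right)} \right)} = \left(-1\right) 268 = -268$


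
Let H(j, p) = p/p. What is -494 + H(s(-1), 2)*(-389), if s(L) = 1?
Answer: -883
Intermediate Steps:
H(j, p) = 1
-494 + H(s(-1), 2)*(-389) = -494 + 1*(-389) = -494 - 389 = -883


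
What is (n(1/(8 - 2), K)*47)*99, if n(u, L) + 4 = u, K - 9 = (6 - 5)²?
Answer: -35673/2 ≈ -17837.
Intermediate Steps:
K = 10 (K = 9 + (6 - 5)² = 9 + 1² = 9 + 1 = 10)
n(u, L) = -4 + u
(n(1/(8 - 2), K)*47)*99 = ((-4 + 1/(8 - 2))*47)*99 = ((-4 + 1/6)*47)*99 = ((-4 + ⅙)*47)*99 = -23/6*47*99 = -1081/6*99 = -35673/2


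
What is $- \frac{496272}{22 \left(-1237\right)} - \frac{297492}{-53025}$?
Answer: $\frac{5735128348}{240503725} \approx 23.846$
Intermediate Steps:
$- \frac{496272}{22 \left(-1237\right)} - \frac{297492}{-53025} = - \frac{496272}{-27214} - - \frac{99164}{17675} = \left(-496272\right) \left(- \frac{1}{27214}\right) + \frac{99164}{17675} = \frac{248136}{13607} + \frac{99164}{17675} = \frac{5735128348}{240503725}$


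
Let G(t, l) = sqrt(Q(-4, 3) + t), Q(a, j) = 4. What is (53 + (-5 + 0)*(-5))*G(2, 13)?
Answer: 78*sqrt(6) ≈ 191.06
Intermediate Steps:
G(t, l) = sqrt(4 + t)
(53 + (-5 + 0)*(-5))*G(2, 13) = (53 + (-5 + 0)*(-5))*sqrt(4 + 2) = (53 - 5*(-5))*sqrt(6) = (53 + 25)*sqrt(6) = 78*sqrt(6)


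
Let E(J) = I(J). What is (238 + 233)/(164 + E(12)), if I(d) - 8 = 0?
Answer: 471/172 ≈ 2.7384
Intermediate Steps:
I(d) = 8 (I(d) = 8 + 0 = 8)
E(J) = 8
(238 + 233)/(164 + E(12)) = (238 + 233)/(164 + 8) = 471/172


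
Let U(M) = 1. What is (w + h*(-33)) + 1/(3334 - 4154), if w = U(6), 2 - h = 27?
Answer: 677319/820 ≈ 826.00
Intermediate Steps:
h = -25 (h = 2 - 1*27 = 2 - 27 = -25)
w = 1
(w + h*(-33)) + 1/(3334 - 4154) = (1 - 25*(-33)) + 1/(3334 - 4154) = (1 + 825) + 1/(-820) = 826 - 1/820 = 677319/820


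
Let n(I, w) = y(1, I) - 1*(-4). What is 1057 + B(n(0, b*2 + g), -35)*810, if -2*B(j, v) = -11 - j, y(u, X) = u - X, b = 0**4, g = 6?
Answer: 7537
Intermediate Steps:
b = 0
n(I, w) = 5 - I (n(I, w) = (1 - I) - 1*(-4) = (1 - I) + 4 = 5 - I)
B(j, v) = 11/2 + j/2 (B(j, v) = -(-11 - j)/2 = 11/2 + j/2)
1057 + B(n(0, b*2 + g), -35)*810 = 1057 + (11/2 + (5 - 1*0)/2)*810 = 1057 + (11/2 + (5 + 0)/2)*810 = 1057 + (11/2 + (1/2)*5)*810 = 1057 + (11/2 + 5/2)*810 = 1057 + 8*810 = 1057 + 6480 = 7537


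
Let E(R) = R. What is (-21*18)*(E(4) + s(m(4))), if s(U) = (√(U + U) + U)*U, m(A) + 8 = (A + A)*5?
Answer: -485352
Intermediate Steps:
m(A) = -8 + 10*A (m(A) = -8 + (A + A)*5 = -8 + (2*A)*5 = -8 + 10*A)
s(U) = U*(U + √2*√U) (s(U) = (√(2*U) + U)*U = (√2*√U + U)*U = (U + √2*√U)*U = U*(U + √2*√U))
(-21*18)*(E(4) + s(m(4))) = (-21*18)*(4 + ((-8 + 10*4)² + √2*(-8 + 10*4)^(3/2))) = -378*(4 + ((-8 + 40)² + √2*(-8 + 40)^(3/2))) = -378*(4 + (32² + √2*32^(3/2))) = -378*(4 + (1024 + √2*(128*√2))) = -378*(4 + (1024 + 256)) = -378*(4 + 1280) = -378*1284 = -485352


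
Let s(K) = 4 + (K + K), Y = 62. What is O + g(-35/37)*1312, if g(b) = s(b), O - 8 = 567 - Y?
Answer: 121317/37 ≈ 3278.8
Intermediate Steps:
O = 513 (O = 8 + (567 - 1*62) = 8 + (567 - 62) = 8 + 505 = 513)
s(K) = 4 + 2*K
g(b) = 4 + 2*b
O + g(-35/37)*1312 = 513 + (4 + 2*(-35/37))*1312 = 513 + (4 - 70/37)*1312 = 513 + (78/37)*1312 = 513 + 102336/37 = 121317/37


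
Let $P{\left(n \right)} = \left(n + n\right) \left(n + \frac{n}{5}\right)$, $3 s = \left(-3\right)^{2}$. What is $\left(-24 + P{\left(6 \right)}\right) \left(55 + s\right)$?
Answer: $\frac{18096}{5} \approx 3619.2$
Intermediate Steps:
$s = 3$ ($s = \frac{\left(-3\right)^{2}}{3} = \frac{1}{3} \cdot 9 = 3$)
$P{\left(n \right)} = \frac{12 n^{2}}{5}$ ($P{\left(n \right)} = 2 n \left(n + n \frac{1}{5}\right) = 2 n \left(n + \frac{n}{5}\right) = 2 n \frac{6 n}{5} = \frac{12 n^{2}}{5}$)
$\left(-24 + P{\left(6 \right)}\right) \left(55 + s\right) = \left(-24 + \frac{12 \cdot 6^{2}}{5}\right) \left(55 + 3\right) = \left(-24 + \frac{12}{5} \cdot 36\right) 58 = \left(-24 + \frac{432}{5}\right) 58 = \frac{312}{5} \cdot 58 = \frac{18096}{5}$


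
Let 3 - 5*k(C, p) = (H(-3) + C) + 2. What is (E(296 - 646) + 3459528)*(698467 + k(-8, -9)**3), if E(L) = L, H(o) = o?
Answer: 302021187475334/125 ≈ 2.4162e+12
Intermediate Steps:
k(C, p) = 4/5 - C/5 (k(C, p) = 3/5 - ((-3 + C) + 2)/5 = 3/5 - (-1 + C)/5 = 3/5 + (1/5 - C/5) = 4/5 - C/5)
(E(296 - 646) + 3459528)*(698467 + k(-8, -9)**3) = ((296 - 646) + 3459528)*(698467 + (4/5 - 1/5*(-8))**3) = (-350 + 3459528)*(698467 + (4/5 + 8/5)**3) = 3459178*(698467 + (12/5)**3) = 3459178*(698467 + 1728/125) = 3459178*(87310103/125) = 302021187475334/125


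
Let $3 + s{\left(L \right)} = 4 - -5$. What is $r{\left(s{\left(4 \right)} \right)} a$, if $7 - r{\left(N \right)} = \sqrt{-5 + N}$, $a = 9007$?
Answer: $54042$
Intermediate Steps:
$s{\left(L \right)} = 6$ ($s{\left(L \right)} = -3 + \left(4 - -5\right) = -3 + \left(4 + 5\right) = -3 + 9 = 6$)
$r{\left(N \right)} = 7 - \sqrt{-5 + N}$
$r{\left(s{\left(4 \right)} \right)} a = \left(7 - \sqrt{-5 + 6}\right) 9007 = \left(7 - \sqrt{1}\right) 9007 = \left(7 - 1\right) 9007 = 6 \cdot 9007 = 54042$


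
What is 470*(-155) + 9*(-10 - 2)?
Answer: -72958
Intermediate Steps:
470*(-155) + 9*(-10 - 2) = -72850 + 9*(-12) = -72850 - 108 = -72958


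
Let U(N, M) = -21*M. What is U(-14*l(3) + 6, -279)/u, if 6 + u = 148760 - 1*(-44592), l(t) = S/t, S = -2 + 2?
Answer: 5859/193346 ≈ 0.030303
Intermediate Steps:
S = 0
l(t) = 0 (l(t) = 0/t = 0)
u = 193346 (u = -6 + (148760 - 1*(-44592)) = -6 + (148760 + 44592) = -6 + 193352 = 193346)
U(-14*l(3) + 6, -279)/u = -21*(-279)/193346 = 5859*(1/193346) = 5859/193346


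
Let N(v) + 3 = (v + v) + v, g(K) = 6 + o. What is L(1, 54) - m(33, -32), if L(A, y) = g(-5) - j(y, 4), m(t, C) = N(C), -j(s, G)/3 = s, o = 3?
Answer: 270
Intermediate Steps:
j(s, G) = -3*s
g(K) = 9 (g(K) = 6 + 3 = 9)
N(v) = -3 + 3*v (N(v) = -3 + ((v + v) + v) = -3 + (2*v + v) = -3 + 3*v)
m(t, C) = -3 + 3*C
L(A, y) = 9 + 3*y (L(A, y) = 9 - (-3)*y = 9 + 3*y)
L(1, 54) - m(33, -32) = (9 + 3*54) - (-3 + 3*(-32)) = (9 + 162) - (-3 - 96) = 171 - 1*(-99) = 171 + 99 = 270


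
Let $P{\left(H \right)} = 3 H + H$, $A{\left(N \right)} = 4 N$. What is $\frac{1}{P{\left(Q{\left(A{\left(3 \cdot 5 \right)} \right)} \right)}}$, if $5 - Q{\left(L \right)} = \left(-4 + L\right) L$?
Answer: $- \frac{1}{13420} \approx -7.4516 \cdot 10^{-5}$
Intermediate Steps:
$Q{\left(L \right)} = 5 - L \left(-4 + L\right)$ ($Q{\left(L \right)} = 5 - \left(-4 + L\right) L = 5 - L \left(-4 + L\right)$)
$P{\left(H \right)} = 4 H$
$\frac{1}{P{\left(Q{\left(A{\left(3 \cdot 5 \right)} \right)} \right)}} = \frac{1}{4 \left(5 - \left(4 \cdot 3 \cdot 5\right)^{2} + 4 \cdot 4 \cdot 3 \cdot 5\right)} = \frac{1}{4 \left(5 - \left(4 \cdot 15\right)^{2} + 4 \cdot 4 \cdot 15\right)} = \frac{1}{4 \left(5 - 60^{2} + 4 \cdot 60\right)} = \frac{1}{4 \left(5 - 3600 + 240\right)} = \frac{1}{4 \left(-3355\right)} = \frac{1}{-13420} = - \frac{1}{13420}$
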